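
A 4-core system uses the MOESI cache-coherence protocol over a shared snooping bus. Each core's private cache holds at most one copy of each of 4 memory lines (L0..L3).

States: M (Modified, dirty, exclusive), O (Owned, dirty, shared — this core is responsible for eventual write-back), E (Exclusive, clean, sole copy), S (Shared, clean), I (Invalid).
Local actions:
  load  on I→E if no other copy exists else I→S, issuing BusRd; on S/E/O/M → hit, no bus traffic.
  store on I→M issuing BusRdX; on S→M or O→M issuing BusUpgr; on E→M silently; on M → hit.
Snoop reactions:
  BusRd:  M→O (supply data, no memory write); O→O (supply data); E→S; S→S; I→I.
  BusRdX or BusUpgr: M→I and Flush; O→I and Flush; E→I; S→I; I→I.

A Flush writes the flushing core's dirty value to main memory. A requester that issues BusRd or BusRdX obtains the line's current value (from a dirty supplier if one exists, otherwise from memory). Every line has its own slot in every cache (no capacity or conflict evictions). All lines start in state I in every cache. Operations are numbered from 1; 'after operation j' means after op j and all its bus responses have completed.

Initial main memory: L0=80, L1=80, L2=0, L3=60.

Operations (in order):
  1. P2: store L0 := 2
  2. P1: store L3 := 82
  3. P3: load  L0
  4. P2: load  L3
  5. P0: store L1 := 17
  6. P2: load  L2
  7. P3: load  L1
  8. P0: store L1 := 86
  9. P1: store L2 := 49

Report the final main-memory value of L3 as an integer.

memory[L3] = 60

1. P2: store L0 := 2  bus=[BusRdX]  L0: P0=I P1=I P2=M P3=I  mem[L0]=80
2. P1: store L3 := 82  bus=[BusRdX]  L3: P0=I P1=M P2=I P3=I  mem[L3]=60
3. P3: load  L0  bus=[BusRd]  L0: P0=I P1=I P2=O P3=S  mem[L0]=80
4. P2: load  L3  bus=[BusRd]  L3: P0=I P1=O P2=S P3=I  mem[L3]=60
5. P0: store L1 := 17  bus=[BusRdX]  L1: P0=M P1=I P2=I P3=I  mem[L1]=80
6. P2: load  L2  bus=[BusRd]  L2: P0=I P1=I P2=E P3=I  mem[L2]=0
7. P3: load  L1  bus=[BusRd]  L1: P0=O P1=I P2=I P3=S  mem[L1]=80
8. P0: store L1 := 86  bus=[BusUpgr]  L1: P0=M P1=I P2=I P3=I  mem[L1]=80
9. P1: store L2 := 49  bus=[BusRdX]  L2: P0=I P1=M P2=I P3=I  mem[L2]=0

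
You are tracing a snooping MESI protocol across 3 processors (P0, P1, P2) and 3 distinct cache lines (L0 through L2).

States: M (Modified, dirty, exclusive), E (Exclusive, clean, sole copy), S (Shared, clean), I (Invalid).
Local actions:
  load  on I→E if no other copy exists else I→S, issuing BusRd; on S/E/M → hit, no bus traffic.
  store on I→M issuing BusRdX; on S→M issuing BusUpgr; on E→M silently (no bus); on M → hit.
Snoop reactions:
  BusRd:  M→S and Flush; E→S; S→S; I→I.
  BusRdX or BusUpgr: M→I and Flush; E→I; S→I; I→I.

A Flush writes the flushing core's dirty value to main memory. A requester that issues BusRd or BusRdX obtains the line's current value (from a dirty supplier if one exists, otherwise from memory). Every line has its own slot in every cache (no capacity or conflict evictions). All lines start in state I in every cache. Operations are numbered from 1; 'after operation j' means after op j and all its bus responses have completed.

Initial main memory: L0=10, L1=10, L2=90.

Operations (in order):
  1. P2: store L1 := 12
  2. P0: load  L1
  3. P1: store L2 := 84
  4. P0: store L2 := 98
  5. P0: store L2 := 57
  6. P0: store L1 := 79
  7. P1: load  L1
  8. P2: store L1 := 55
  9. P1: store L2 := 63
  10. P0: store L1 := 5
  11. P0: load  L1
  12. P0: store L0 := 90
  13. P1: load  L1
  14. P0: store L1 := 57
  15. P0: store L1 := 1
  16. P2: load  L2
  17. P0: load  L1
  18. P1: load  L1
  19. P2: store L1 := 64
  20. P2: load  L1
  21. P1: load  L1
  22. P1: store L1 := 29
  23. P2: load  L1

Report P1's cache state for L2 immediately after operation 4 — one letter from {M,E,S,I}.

[1] P2: store L1 := 12 | P0:I, P1:I, P2:M(12) | bus: BusRdX
[2] P0: load  L1 | P0:S(12), P1:I, P2:S(12) | bus: BusRd,Flush
[3] P1: store L2 := 84 | P0:I, P1:M(84), P2:I | bus: BusRdX
[4] P0: store L2 := 98 | P0:M(98), P1:I, P2:I | bus: BusRdX,Flush
[5] P0: store L2 := 57 | P0:M(57), P1:I, P2:I | bus: none
[6] P0: store L1 := 79 | P0:M(79), P1:I, P2:I | bus: BusUpgr
[7] P1: load  L1 | P0:S(79), P1:S(79), P2:I | bus: BusRd,Flush
[8] P2: store L1 := 55 | P0:I, P1:I, P2:M(55) | bus: BusRdX
[9] P1: store L2 := 63 | P0:I, P1:M(63), P2:I | bus: BusRdX,Flush
[10] P0: store L1 := 5 | P0:M(5), P1:I, P2:I | bus: BusRdX,Flush
[11] P0: load  L1 | P0:M(5), P1:I, P2:I | bus: none
[12] P0: store L0 := 90 | P0:M(90), P1:I, P2:I | bus: BusRdX
[13] P1: load  L1 | P0:S(5), P1:S(5), P2:I | bus: BusRd,Flush
[14] P0: store L1 := 57 | P0:M(57), P1:I, P2:I | bus: BusUpgr
[15] P0: store L1 := 1 | P0:M(1), P1:I, P2:I | bus: none
[16] P2: load  L2 | P0:I, P1:S(63), P2:S(63) | bus: BusRd,Flush
[17] P0: load  L1 | P0:M(1), P1:I, P2:I | bus: none
[18] P1: load  L1 | P0:S(1), P1:S(1), P2:I | bus: BusRd,Flush
[19] P2: store L1 := 64 | P0:I, P1:I, P2:M(64) | bus: BusRdX
[20] P2: load  L1 | P0:I, P1:I, P2:M(64) | bus: none
[21] P1: load  L1 | P0:I, P1:S(64), P2:S(64) | bus: BusRd,Flush
[22] P1: store L1 := 29 | P0:I, P1:M(29), P2:I | bus: BusUpgr
[23] P2: load  L1 | P0:I, P1:S(29), P2:S(29) | bus: BusRd,Flush

state = I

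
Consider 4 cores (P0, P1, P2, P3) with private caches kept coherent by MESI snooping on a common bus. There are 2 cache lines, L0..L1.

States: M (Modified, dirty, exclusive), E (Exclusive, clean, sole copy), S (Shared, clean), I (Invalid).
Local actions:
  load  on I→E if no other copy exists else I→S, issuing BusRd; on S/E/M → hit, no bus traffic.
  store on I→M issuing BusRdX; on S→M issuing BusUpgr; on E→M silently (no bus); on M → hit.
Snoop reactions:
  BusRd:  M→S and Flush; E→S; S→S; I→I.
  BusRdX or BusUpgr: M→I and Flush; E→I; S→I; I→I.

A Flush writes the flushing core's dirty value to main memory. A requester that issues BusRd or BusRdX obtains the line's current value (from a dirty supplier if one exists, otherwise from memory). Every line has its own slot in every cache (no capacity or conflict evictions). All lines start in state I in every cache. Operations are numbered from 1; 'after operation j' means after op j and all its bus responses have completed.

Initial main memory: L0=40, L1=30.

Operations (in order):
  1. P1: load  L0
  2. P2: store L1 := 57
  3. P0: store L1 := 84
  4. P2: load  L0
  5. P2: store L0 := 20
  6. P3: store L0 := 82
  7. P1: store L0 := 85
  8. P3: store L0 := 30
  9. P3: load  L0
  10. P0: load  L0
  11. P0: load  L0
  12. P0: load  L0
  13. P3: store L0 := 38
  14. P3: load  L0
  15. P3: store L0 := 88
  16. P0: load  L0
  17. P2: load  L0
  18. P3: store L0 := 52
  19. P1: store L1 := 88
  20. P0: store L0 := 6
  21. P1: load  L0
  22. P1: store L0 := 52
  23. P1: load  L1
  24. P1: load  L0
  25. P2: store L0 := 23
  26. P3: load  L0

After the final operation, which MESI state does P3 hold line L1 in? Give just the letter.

step 1: P1: load  L0  ⟶  IEII  (L0)  txn=BusRd  M[L0]=40
step 2: P2: store L1 := 57  ⟶  IIMI  (L1)  txn=BusRdX  M[L1]=30
step 3: P0: store L1 := 84  ⟶  MIII  (L1)  txn=BusRdX+Flush  M[L1]=57
step 4: P2: load  L0  ⟶  ISSI  (L0)  txn=BusRd  M[L0]=40
step 5: P2: store L0 := 20  ⟶  IIMI  (L0)  txn=BusUpgr  M[L0]=40
step 6: P3: store L0 := 82  ⟶  IIIM  (L0)  txn=BusRdX+Flush  M[L0]=20
step 7: P1: store L0 := 85  ⟶  IMII  (L0)  txn=BusRdX+Flush  M[L0]=82
step 8: P3: store L0 := 30  ⟶  IIIM  (L0)  txn=BusRdX+Flush  M[L0]=85
step 9: P3: load  L0  ⟶  IIIM  (L0)  txn=∅  M[L0]=85
step 10: P0: load  L0  ⟶  SIIS  (L0)  txn=BusRd+Flush  M[L0]=30
step 11: P0: load  L0  ⟶  SIIS  (L0)  txn=∅  M[L0]=30
step 12: P0: load  L0  ⟶  SIIS  (L0)  txn=∅  M[L0]=30
step 13: P3: store L0 := 38  ⟶  IIIM  (L0)  txn=BusUpgr  M[L0]=30
step 14: P3: load  L0  ⟶  IIIM  (L0)  txn=∅  M[L0]=30
step 15: P3: store L0 := 88  ⟶  IIIM  (L0)  txn=∅  M[L0]=30
step 16: P0: load  L0  ⟶  SIIS  (L0)  txn=BusRd+Flush  M[L0]=88
step 17: P2: load  L0  ⟶  SISS  (L0)  txn=BusRd  M[L0]=88
step 18: P3: store L0 := 52  ⟶  IIIM  (L0)  txn=BusUpgr  M[L0]=88
step 19: P1: store L1 := 88  ⟶  IMII  (L1)  txn=BusRdX+Flush  M[L1]=84
step 20: P0: store L0 := 6  ⟶  MIII  (L0)  txn=BusRdX+Flush  M[L0]=52
step 21: P1: load  L0  ⟶  SSII  (L0)  txn=BusRd+Flush  M[L0]=6
step 22: P1: store L0 := 52  ⟶  IMII  (L0)  txn=BusUpgr  M[L0]=6
step 23: P1: load  L1  ⟶  IMII  (L1)  txn=∅  M[L1]=84
step 24: P1: load  L0  ⟶  IMII  (L0)  txn=∅  M[L0]=6
step 25: P2: store L0 := 23  ⟶  IIMI  (L0)  txn=BusRdX+Flush  M[L0]=52
step 26: P3: load  L0  ⟶  IISS  (L0)  txn=BusRd+Flush  M[L0]=23

state = I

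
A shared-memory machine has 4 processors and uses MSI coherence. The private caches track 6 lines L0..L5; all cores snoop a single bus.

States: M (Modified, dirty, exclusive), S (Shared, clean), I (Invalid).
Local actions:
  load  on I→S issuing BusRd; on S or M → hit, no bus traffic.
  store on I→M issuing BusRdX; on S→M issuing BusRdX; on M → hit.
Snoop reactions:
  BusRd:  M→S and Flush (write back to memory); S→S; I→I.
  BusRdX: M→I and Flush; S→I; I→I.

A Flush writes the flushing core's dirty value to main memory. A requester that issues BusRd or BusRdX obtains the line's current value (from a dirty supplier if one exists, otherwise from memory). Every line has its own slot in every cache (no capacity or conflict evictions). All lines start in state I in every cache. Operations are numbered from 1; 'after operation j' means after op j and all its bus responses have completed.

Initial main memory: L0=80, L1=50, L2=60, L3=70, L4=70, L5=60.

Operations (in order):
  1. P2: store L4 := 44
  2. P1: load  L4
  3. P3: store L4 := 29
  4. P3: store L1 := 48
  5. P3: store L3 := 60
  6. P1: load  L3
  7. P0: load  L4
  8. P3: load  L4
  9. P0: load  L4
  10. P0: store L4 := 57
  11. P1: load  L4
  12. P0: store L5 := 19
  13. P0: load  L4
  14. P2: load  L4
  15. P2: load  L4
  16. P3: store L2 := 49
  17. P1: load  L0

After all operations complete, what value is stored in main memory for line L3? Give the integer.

memory[L3] = 60

1. P2: store L4 := 44  bus=[BusRdX]  L4: P0=I P1=I P2=M P3=I  mem[L4]=70
2. P1: load  L4  bus=[BusRd,Flush]  L4: P0=I P1=S P2=S P3=I  mem[L4]=44
3. P3: store L4 := 29  bus=[BusRdX]  L4: P0=I P1=I P2=I P3=M  mem[L4]=44
4. P3: store L1 := 48  bus=[BusRdX]  L1: P0=I P1=I P2=I P3=M  mem[L1]=50
5. P3: store L3 := 60  bus=[BusRdX]  L3: P0=I P1=I P2=I P3=M  mem[L3]=70
6. P1: load  L3  bus=[BusRd,Flush]  L3: P0=I P1=S P2=I P3=S  mem[L3]=60
7. P0: load  L4  bus=[BusRd,Flush]  L4: P0=S P1=I P2=I P3=S  mem[L4]=29
8. P3: load  L4  bus=[-]  L4: P0=S P1=I P2=I P3=S  mem[L4]=29
9. P0: load  L4  bus=[-]  L4: P0=S P1=I P2=I P3=S  mem[L4]=29
10. P0: store L4 := 57  bus=[BusRdX]  L4: P0=M P1=I P2=I P3=I  mem[L4]=29
11. P1: load  L4  bus=[BusRd,Flush]  L4: P0=S P1=S P2=I P3=I  mem[L4]=57
12. P0: store L5 := 19  bus=[BusRdX]  L5: P0=M P1=I P2=I P3=I  mem[L5]=60
13. P0: load  L4  bus=[-]  L4: P0=S P1=S P2=I P3=I  mem[L4]=57
14. P2: load  L4  bus=[BusRd]  L4: P0=S P1=S P2=S P3=I  mem[L4]=57
15. P2: load  L4  bus=[-]  L4: P0=S P1=S P2=S P3=I  mem[L4]=57
16. P3: store L2 := 49  bus=[BusRdX]  L2: P0=I P1=I P2=I P3=M  mem[L2]=60
17. P1: load  L0  bus=[BusRd]  L0: P0=I P1=S P2=I P3=I  mem[L0]=80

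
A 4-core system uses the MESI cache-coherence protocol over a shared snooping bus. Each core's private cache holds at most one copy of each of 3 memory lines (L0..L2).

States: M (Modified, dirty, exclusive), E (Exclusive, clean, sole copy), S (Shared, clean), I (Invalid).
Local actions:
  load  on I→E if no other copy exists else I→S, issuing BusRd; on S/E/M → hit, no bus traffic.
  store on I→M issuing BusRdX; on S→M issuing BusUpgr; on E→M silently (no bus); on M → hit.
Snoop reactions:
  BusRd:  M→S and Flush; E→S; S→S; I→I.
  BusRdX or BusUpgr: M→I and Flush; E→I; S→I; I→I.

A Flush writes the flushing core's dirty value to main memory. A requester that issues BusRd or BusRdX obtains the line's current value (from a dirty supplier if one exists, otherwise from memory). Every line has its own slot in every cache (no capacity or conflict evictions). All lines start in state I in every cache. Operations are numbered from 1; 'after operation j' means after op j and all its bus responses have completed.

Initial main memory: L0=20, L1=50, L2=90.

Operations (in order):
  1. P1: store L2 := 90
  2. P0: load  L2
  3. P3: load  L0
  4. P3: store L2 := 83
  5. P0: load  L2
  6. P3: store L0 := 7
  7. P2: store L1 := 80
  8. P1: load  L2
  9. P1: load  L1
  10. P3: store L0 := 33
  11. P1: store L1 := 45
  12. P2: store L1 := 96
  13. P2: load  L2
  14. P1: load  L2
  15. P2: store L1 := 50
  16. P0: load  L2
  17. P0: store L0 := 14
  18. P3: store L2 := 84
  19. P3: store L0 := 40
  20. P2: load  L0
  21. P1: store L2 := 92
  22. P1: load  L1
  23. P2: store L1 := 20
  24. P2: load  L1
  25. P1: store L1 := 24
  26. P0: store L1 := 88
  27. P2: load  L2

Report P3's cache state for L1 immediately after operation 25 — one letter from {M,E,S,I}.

  op1 P1: store L2 := 90 → I/M/I/I on L2; bus BusRdX; mem=90
  op2 P0: load  L2 → S/S/I/I on L2; bus BusRd Flush; mem=90
  op3 P3: load  L0 → I/I/I/E on L0; bus BusRd; mem=20
  op4 P3: store L2 := 83 → I/I/I/M on L2; bus BusRdX; mem=90
  op5 P0: load  L2 → S/I/I/S on L2; bus BusRd Flush; mem=83
  op6 P3: store L0 := 7 → I/I/I/M on L0; bus (none); mem=20
  op7 P2: store L1 := 80 → I/I/M/I on L1; bus BusRdX; mem=50
  op8 P1: load  L2 → S/S/I/S on L2; bus BusRd; mem=83
  op9 P1: load  L1 → I/S/S/I on L1; bus BusRd Flush; mem=80
  op10 P3: store L0 := 33 → I/I/I/M on L0; bus (none); mem=20
  op11 P1: store L1 := 45 → I/M/I/I on L1; bus BusUpgr; mem=80
  op12 P2: store L1 := 96 → I/I/M/I on L1; bus BusRdX Flush; mem=45
  op13 P2: load  L2 → S/S/S/S on L2; bus BusRd; mem=83
  op14 P1: load  L2 → S/S/S/S on L2; bus (none); mem=83
  op15 P2: store L1 := 50 → I/I/M/I on L1; bus (none); mem=45
  op16 P0: load  L2 → S/S/S/S on L2; bus (none); mem=83
  op17 P0: store L0 := 14 → M/I/I/I on L0; bus BusRdX Flush; mem=33
  op18 P3: store L2 := 84 → I/I/I/M on L2; bus BusUpgr; mem=83
  op19 P3: store L0 := 40 → I/I/I/M on L0; bus BusRdX Flush; mem=14
  op20 P2: load  L0 → I/I/S/S on L0; bus BusRd Flush; mem=40
  op21 P1: store L2 := 92 → I/M/I/I on L2; bus BusRdX Flush; mem=84
  op22 P1: load  L1 → I/S/S/I on L1; bus BusRd Flush; mem=50
  op23 P2: store L1 := 20 → I/I/M/I on L1; bus BusUpgr; mem=50
  op24 P2: load  L1 → I/I/M/I on L1; bus (none); mem=50
  op25 P1: store L1 := 24 → I/M/I/I on L1; bus BusRdX Flush; mem=20
  op26 P0: store L1 := 88 → M/I/I/I on L1; bus BusRdX Flush; mem=24
  op27 P2: load  L2 → I/S/S/I on L2; bus BusRd Flush; mem=92

state = I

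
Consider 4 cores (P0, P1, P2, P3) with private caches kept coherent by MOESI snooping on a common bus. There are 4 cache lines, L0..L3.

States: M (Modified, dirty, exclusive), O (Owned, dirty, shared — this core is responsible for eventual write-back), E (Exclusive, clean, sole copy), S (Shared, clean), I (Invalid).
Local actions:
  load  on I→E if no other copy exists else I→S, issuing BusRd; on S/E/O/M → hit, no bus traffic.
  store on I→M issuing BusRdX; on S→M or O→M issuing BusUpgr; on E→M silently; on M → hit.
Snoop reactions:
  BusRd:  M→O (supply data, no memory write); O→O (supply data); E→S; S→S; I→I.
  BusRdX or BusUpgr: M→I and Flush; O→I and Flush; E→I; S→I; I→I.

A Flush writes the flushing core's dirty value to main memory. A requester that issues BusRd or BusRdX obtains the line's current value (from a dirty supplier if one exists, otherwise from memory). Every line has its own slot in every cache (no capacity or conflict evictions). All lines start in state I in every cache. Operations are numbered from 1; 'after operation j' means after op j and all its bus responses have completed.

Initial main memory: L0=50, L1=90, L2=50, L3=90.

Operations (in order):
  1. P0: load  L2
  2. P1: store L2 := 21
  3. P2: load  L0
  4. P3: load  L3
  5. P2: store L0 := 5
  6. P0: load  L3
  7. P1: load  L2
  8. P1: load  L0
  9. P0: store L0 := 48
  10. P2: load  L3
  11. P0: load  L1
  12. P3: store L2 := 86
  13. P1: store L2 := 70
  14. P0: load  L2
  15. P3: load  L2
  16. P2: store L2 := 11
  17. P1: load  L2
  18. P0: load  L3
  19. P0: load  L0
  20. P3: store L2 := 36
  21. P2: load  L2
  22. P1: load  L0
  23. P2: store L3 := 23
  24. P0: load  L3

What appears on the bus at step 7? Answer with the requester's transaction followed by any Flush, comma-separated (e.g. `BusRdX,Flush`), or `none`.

step 1: P0: load  L2  ⟶  EIII  (L2)  txn=BusRd  M[L2]=50
step 2: P1: store L2 := 21  ⟶  IMII  (L2)  txn=BusRdX  M[L2]=50
step 3: P2: load  L0  ⟶  IIEI  (L0)  txn=BusRd  M[L0]=50
step 4: P3: load  L3  ⟶  IIIE  (L3)  txn=BusRd  M[L3]=90
step 5: P2: store L0 := 5  ⟶  IIMI  (L0)  txn=∅  M[L0]=50
step 6: P0: load  L3  ⟶  SIIS  (L3)  txn=BusRd  M[L3]=90
step 7: P1: load  L2  ⟶  IMII  (L2)  txn=∅  M[L2]=50
step 8: P1: load  L0  ⟶  ISOI  (L0)  txn=BusRd  M[L0]=50
step 9: P0: store L0 := 48  ⟶  MIII  (L0)  txn=BusRdX+Flush  M[L0]=5
step 10: P2: load  L3  ⟶  SISS  (L3)  txn=BusRd  M[L3]=90
step 11: P0: load  L1  ⟶  EIII  (L1)  txn=BusRd  M[L1]=90
step 12: P3: store L2 := 86  ⟶  IIIM  (L2)  txn=BusRdX+Flush  M[L2]=21
step 13: P1: store L2 := 70  ⟶  IMII  (L2)  txn=BusRdX+Flush  M[L2]=86
step 14: P0: load  L2  ⟶  SOII  (L2)  txn=BusRd  M[L2]=86
step 15: P3: load  L2  ⟶  SOIS  (L2)  txn=BusRd  M[L2]=86
step 16: P2: store L2 := 11  ⟶  IIMI  (L2)  txn=BusRdX+Flush  M[L2]=70
step 17: P1: load  L2  ⟶  ISOI  (L2)  txn=BusRd  M[L2]=70
step 18: P0: load  L3  ⟶  SISS  (L3)  txn=∅  M[L3]=90
step 19: P0: load  L0  ⟶  MIII  (L0)  txn=∅  M[L0]=5
step 20: P3: store L2 := 36  ⟶  IIIM  (L2)  txn=BusRdX+Flush  M[L2]=11
step 21: P2: load  L2  ⟶  IISO  (L2)  txn=BusRd  M[L2]=11
step 22: P1: load  L0  ⟶  OSII  (L0)  txn=BusRd  M[L0]=5
step 23: P2: store L3 := 23  ⟶  IIMI  (L3)  txn=BusUpgr  M[L3]=90
step 24: P0: load  L3  ⟶  SIOI  (L3)  txn=BusRd  M[L3]=90

bus = none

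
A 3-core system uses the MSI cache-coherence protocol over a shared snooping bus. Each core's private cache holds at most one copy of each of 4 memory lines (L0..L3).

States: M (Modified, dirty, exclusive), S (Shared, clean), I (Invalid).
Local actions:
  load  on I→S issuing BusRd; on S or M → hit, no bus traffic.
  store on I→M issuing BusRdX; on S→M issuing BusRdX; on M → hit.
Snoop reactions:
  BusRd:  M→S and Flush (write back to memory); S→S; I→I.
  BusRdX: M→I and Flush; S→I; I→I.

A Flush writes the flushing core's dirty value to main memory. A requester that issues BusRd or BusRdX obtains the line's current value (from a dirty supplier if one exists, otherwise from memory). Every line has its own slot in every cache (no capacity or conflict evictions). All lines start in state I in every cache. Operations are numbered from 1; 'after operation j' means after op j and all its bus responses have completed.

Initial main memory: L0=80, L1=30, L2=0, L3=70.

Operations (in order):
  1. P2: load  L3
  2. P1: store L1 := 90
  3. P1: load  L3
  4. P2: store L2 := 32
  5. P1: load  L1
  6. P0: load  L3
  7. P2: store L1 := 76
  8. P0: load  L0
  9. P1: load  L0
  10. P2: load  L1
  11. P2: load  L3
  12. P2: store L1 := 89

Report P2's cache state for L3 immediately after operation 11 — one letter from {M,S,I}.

step 1: P2: load  L3  ⟶  IIS  (L3)  txn=BusRd  M[L3]=70
step 2: P1: store L1 := 90  ⟶  IMI  (L1)  txn=BusRdX  M[L1]=30
step 3: P1: load  L3  ⟶  ISS  (L3)  txn=BusRd  M[L3]=70
step 4: P2: store L2 := 32  ⟶  IIM  (L2)  txn=BusRdX  M[L2]=0
step 5: P1: load  L1  ⟶  IMI  (L1)  txn=∅  M[L1]=30
step 6: P0: load  L3  ⟶  SSS  (L3)  txn=BusRd  M[L3]=70
step 7: P2: store L1 := 76  ⟶  IIM  (L1)  txn=BusRdX+Flush  M[L1]=90
step 8: P0: load  L0  ⟶  SII  (L0)  txn=BusRd  M[L0]=80
step 9: P1: load  L0  ⟶  SSI  (L0)  txn=BusRd  M[L0]=80
step 10: P2: load  L1  ⟶  IIM  (L1)  txn=∅  M[L1]=90
step 11: P2: load  L3  ⟶  SSS  (L3)  txn=∅  M[L3]=70
step 12: P2: store L1 := 89  ⟶  IIM  (L1)  txn=∅  M[L1]=90

state = S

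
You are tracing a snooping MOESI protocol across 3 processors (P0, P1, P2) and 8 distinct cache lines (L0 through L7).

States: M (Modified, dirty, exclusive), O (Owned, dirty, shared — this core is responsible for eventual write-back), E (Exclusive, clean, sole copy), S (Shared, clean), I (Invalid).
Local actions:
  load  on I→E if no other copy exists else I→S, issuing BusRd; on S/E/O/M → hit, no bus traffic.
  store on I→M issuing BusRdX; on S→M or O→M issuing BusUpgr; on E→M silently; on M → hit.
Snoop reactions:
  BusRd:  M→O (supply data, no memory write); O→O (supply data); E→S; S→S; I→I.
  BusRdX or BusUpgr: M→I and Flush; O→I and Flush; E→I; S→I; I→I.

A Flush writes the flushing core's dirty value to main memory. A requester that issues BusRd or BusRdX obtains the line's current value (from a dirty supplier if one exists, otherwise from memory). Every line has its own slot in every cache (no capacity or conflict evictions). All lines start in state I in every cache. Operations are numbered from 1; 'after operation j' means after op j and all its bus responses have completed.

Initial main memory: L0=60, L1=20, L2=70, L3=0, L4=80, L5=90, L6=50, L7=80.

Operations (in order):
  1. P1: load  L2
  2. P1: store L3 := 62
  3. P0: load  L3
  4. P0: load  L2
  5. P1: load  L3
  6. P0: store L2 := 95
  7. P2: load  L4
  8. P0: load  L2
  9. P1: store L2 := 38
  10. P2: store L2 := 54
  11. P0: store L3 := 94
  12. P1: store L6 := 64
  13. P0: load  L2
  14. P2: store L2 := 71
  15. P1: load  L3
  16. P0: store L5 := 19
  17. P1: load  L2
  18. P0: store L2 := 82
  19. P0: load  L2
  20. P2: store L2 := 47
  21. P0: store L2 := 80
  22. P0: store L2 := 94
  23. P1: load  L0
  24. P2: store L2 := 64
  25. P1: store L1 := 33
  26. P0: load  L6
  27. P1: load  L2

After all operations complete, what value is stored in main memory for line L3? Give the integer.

step 1: P1: load  L2  ⟶  IEI  (L2)  txn=BusRd  M[L2]=70
step 2: P1: store L3 := 62  ⟶  IMI  (L3)  txn=BusRdX  M[L3]=0
step 3: P0: load  L3  ⟶  SOI  (L3)  txn=BusRd  M[L3]=0
step 4: P0: load  L2  ⟶  SSI  (L2)  txn=BusRd  M[L2]=70
step 5: P1: load  L3  ⟶  SOI  (L3)  txn=∅  M[L3]=0
step 6: P0: store L2 := 95  ⟶  MII  (L2)  txn=BusUpgr  M[L2]=70
step 7: P2: load  L4  ⟶  IIE  (L4)  txn=BusRd  M[L4]=80
step 8: P0: load  L2  ⟶  MII  (L2)  txn=∅  M[L2]=70
step 9: P1: store L2 := 38  ⟶  IMI  (L2)  txn=BusRdX+Flush  M[L2]=95
step 10: P2: store L2 := 54  ⟶  IIM  (L2)  txn=BusRdX+Flush  M[L2]=38
step 11: P0: store L3 := 94  ⟶  MII  (L3)  txn=BusUpgr+Flush  M[L3]=62
step 12: P1: store L6 := 64  ⟶  IMI  (L6)  txn=BusRdX  M[L6]=50
step 13: P0: load  L2  ⟶  SIO  (L2)  txn=BusRd  M[L2]=38
step 14: P2: store L2 := 71  ⟶  IIM  (L2)  txn=BusUpgr  M[L2]=38
step 15: P1: load  L3  ⟶  OSI  (L3)  txn=BusRd  M[L3]=62
step 16: P0: store L5 := 19  ⟶  MII  (L5)  txn=BusRdX  M[L5]=90
step 17: P1: load  L2  ⟶  ISO  (L2)  txn=BusRd  M[L2]=38
step 18: P0: store L2 := 82  ⟶  MII  (L2)  txn=BusRdX+Flush  M[L2]=71
step 19: P0: load  L2  ⟶  MII  (L2)  txn=∅  M[L2]=71
step 20: P2: store L2 := 47  ⟶  IIM  (L2)  txn=BusRdX+Flush  M[L2]=82
step 21: P0: store L2 := 80  ⟶  MII  (L2)  txn=BusRdX+Flush  M[L2]=47
step 22: P0: store L2 := 94  ⟶  MII  (L2)  txn=∅  M[L2]=47
step 23: P1: load  L0  ⟶  IEI  (L0)  txn=BusRd  M[L0]=60
step 24: P2: store L2 := 64  ⟶  IIM  (L2)  txn=BusRdX+Flush  M[L2]=94
step 25: P1: store L1 := 33  ⟶  IMI  (L1)  txn=BusRdX  M[L1]=20
step 26: P0: load  L6  ⟶  SOI  (L6)  txn=BusRd  M[L6]=50
step 27: P1: load  L2  ⟶  ISO  (L2)  txn=BusRd  M[L2]=94

memory[L3] = 62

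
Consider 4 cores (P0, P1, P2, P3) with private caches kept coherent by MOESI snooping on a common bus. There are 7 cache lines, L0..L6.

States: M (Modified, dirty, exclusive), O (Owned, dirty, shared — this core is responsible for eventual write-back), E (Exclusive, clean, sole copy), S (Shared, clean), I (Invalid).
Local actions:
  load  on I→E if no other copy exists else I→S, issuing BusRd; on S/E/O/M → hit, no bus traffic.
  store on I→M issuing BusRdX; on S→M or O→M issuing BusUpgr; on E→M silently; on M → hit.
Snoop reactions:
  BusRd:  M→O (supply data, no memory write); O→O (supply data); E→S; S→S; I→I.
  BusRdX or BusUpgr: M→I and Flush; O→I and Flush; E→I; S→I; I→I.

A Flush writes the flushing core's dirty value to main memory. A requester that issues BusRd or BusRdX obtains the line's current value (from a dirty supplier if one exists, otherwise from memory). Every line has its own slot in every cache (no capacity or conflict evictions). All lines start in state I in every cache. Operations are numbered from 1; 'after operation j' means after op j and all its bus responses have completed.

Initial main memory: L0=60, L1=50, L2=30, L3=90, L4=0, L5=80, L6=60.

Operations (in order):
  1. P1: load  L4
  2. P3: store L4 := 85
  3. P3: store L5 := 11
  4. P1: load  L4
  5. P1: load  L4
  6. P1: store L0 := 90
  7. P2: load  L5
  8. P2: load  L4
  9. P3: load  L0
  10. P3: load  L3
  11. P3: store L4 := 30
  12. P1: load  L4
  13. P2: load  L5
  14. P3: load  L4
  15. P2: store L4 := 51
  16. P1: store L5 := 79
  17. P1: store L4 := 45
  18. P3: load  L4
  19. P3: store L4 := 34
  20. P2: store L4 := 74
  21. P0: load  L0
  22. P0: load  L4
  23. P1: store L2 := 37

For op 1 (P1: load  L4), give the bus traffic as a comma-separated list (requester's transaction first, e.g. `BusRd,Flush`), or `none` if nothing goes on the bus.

bus = BusRd

[1] P1: load  L4 | P0:I, P1:E(0), P2:I, P3:I | bus: BusRd
[2] P3: store L4 := 85 | P0:I, P1:I, P2:I, P3:M(85) | bus: BusRdX
[3] P3: store L5 := 11 | P0:I, P1:I, P2:I, P3:M(11) | bus: BusRdX
[4] P1: load  L4 | P0:I, P1:S(85), P2:I, P3:O(85) | bus: BusRd
[5] P1: load  L4 | P0:I, P1:S(85), P2:I, P3:O(85) | bus: none
[6] P1: store L0 := 90 | P0:I, P1:M(90), P2:I, P3:I | bus: BusRdX
[7] P2: load  L5 | P0:I, P1:I, P2:S(11), P3:O(11) | bus: BusRd
[8] P2: load  L4 | P0:I, P1:S(85), P2:S(85), P3:O(85) | bus: BusRd
[9] P3: load  L0 | P0:I, P1:O(90), P2:I, P3:S(90) | bus: BusRd
[10] P3: load  L3 | P0:I, P1:I, P2:I, P3:E(90) | bus: BusRd
[11] P3: store L4 := 30 | P0:I, P1:I, P2:I, P3:M(30) | bus: BusUpgr
[12] P1: load  L4 | P0:I, P1:S(30), P2:I, P3:O(30) | bus: BusRd
[13] P2: load  L5 | P0:I, P1:I, P2:S(11), P3:O(11) | bus: none
[14] P3: load  L4 | P0:I, P1:S(30), P2:I, P3:O(30) | bus: none
[15] P2: store L4 := 51 | P0:I, P1:I, P2:M(51), P3:I | bus: BusRdX,Flush
[16] P1: store L5 := 79 | P0:I, P1:M(79), P2:I, P3:I | bus: BusRdX,Flush
[17] P1: store L4 := 45 | P0:I, P1:M(45), P2:I, P3:I | bus: BusRdX,Flush
[18] P3: load  L4 | P0:I, P1:O(45), P2:I, P3:S(45) | bus: BusRd
[19] P3: store L4 := 34 | P0:I, P1:I, P2:I, P3:M(34) | bus: BusUpgr,Flush
[20] P2: store L4 := 74 | P0:I, P1:I, P2:M(74), P3:I | bus: BusRdX,Flush
[21] P0: load  L0 | P0:S(90), P1:O(90), P2:I, P3:S(90) | bus: BusRd
[22] P0: load  L4 | P0:S(74), P1:I, P2:O(74), P3:I | bus: BusRd
[23] P1: store L2 := 37 | P0:I, P1:M(37), P2:I, P3:I | bus: BusRdX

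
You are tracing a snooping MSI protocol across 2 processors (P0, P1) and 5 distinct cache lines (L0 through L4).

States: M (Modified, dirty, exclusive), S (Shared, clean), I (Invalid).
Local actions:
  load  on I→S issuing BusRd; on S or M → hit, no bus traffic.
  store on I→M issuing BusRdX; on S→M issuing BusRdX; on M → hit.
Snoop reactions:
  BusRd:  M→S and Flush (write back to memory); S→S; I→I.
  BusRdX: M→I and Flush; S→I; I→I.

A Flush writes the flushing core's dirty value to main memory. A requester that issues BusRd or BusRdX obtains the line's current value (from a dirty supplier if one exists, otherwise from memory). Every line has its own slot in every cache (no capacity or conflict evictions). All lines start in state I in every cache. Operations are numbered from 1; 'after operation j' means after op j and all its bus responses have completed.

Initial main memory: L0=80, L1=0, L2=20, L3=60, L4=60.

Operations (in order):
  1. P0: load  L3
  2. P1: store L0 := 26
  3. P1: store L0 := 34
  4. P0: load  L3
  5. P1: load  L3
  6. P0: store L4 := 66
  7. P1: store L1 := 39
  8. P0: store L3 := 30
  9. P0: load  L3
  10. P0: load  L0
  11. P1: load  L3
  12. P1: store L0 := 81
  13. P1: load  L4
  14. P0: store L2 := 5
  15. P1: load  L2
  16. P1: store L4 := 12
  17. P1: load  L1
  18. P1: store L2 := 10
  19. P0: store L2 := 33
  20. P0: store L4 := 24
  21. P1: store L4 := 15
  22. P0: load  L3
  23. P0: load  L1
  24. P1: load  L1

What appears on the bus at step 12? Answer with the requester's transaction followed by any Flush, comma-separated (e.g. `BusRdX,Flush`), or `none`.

bus = BusRdX

  op1 P0: load  L3 → S/I on L3; bus BusRd; mem=60
  op2 P1: store L0 := 26 → I/M on L0; bus BusRdX; mem=80
  op3 P1: store L0 := 34 → I/M on L0; bus (none); mem=80
  op4 P0: load  L3 → S/I on L3; bus (none); mem=60
  op5 P1: load  L3 → S/S on L3; bus BusRd; mem=60
  op6 P0: store L4 := 66 → M/I on L4; bus BusRdX; mem=60
  op7 P1: store L1 := 39 → I/M on L1; bus BusRdX; mem=0
  op8 P0: store L3 := 30 → M/I on L3; bus BusRdX; mem=60
  op9 P0: load  L3 → M/I on L3; bus (none); mem=60
  op10 P0: load  L0 → S/S on L0; bus BusRd Flush; mem=34
  op11 P1: load  L3 → S/S on L3; bus BusRd Flush; mem=30
  op12 P1: store L0 := 81 → I/M on L0; bus BusRdX; mem=34
  op13 P1: load  L4 → S/S on L4; bus BusRd Flush; mem=66
  op14 P0: store L2 := 5 → M/I on L2; bus BusRdX; mem=20
  op15 P1: load  L2 → S/S on L2; bus BusRd Flush; mem=5
  op16 P1: store L4 := 12 → I/M on L4; bus BusRdX; mem=66
  op17 P1: load  L1 → I/M on L1; bus (none); mem=0
  op18 P1: store L2 := 10 → I/M on L2; bus BusRdX; mem=5
  op19 P0: store L2 := 33 → M/I on L2; bus BusRdX Flush; mem=10
  op20 P0: store L4 := 24 → M/I on L4; bus BusRdX Flush; mem=12
  op21 P1: store L4 := 15 → I/M on L4; bus BusRdX Flush; mem=24
  op22 P0: load  L3 → S/S on L3; bus (none); mem=30
  op23 P0: load  L1 → S/S on L1; bus BusRd Flush; mem=39
  op24 P1: load  L1 → S/S on L1; bus (none); mem=39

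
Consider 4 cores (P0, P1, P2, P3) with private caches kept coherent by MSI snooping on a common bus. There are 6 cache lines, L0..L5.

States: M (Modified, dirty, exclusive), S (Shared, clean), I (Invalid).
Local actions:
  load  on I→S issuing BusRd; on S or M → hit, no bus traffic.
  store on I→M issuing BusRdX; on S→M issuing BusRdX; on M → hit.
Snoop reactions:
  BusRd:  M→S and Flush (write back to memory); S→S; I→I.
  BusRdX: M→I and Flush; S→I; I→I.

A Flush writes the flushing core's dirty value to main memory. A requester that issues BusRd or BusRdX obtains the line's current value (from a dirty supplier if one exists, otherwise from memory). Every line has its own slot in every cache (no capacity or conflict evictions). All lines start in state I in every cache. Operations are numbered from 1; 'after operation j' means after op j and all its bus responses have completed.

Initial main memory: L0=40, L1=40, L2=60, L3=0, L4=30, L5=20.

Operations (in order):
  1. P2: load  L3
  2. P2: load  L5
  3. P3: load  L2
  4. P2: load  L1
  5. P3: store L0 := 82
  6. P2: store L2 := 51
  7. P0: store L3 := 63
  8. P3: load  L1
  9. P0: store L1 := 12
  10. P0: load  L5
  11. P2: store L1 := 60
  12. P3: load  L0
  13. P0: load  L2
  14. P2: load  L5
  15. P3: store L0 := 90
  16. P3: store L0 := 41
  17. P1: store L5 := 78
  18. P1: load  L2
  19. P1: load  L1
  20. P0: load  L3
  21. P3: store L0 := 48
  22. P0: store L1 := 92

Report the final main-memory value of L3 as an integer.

[1] P2: load  L3 | P0:I, P1:I, P2:S(0), P3:I | bus: BusRd
[2] P2: load  L5 | P0:I, P1:I, P2:S(20), P3:I | bus: BusRd
[3] P3: load  L2 | P0:I, P1:I, P2:I, P3:S(60) | bus: BusRd
[4] P2: load  L1 | P0:I, P1:I, P2:S(40), P3:I | bus: BusRd
[5] P3: store L0 := 82 | P0:I, P1:I, P2:I, P3:M(82) | bus: BusRdX
[6] P2: store L2 := 51 | P0:I, P1:I, P2:M(51), P3:I | bus: BusRdX
[7] P0: store L3 := 63 | P0:M(63), P1:I, P2:I, P3:I | bus: BusRdX
[8] P3: load  L1 | P0:I, P1:I, P2:S(40), P3:S(40) | bus: BusRd
[9] P0: store L1 := 12 | P0:M(12), P1:I, P2:I, P3:I | bus: BusRdX
[10] P0: load  L5 | P0:S(20), P1:I, P2:S(20), P3:I | bus: BusRd
[11] P2: store L1 := 60 | P0:I, P1:I, P2:M(60), P3:I | bus: BusRdX,Flush
[12] P3: load  L0 | P0:I, P1:I, P2:I, P3:M(82) | bus: none
[13] P0: load  L2 | P0:S(51), P1:I, P2:S(51), P3:I | bus: BusRd,Flush
[14] P2: load  L5 | P0:S(20), P1:I, P2:S(20), P3:I | bus: none
[15] P3: store L0 := 90 | P0:I, P1:I, P2:I, P3:M(90) | bus: none
[16] P3: store L0 := 41 | P0:I, P1:I, P2:I, P3:M(41) | bus: none
[17] P1: store L5 := 78 | P0:I, P1:M(78), P2:I, P3:I | bus: BusRdX
[18] P1: load  L2 | P0:S(51), P1:S(51), P2:S(51), P3:I | bus: BusRd
[19] P1: load  L1 | P0:I, P1:S(60), P2:S(60), P3:I | bus: BusRd,Flush
[20] P0: load  L3 | P0:M(63), P1:I, P2:I, P3:I | bus: none
[21] P3: store L0 := 48 | P0:I, P1:I, P2:I, P3:M(48) | bus: none
[22] P0: store L1 := 92 | P0:M(92), P1:I, P2:I, P3:I | bus: BusRdX

memory[L3] = 0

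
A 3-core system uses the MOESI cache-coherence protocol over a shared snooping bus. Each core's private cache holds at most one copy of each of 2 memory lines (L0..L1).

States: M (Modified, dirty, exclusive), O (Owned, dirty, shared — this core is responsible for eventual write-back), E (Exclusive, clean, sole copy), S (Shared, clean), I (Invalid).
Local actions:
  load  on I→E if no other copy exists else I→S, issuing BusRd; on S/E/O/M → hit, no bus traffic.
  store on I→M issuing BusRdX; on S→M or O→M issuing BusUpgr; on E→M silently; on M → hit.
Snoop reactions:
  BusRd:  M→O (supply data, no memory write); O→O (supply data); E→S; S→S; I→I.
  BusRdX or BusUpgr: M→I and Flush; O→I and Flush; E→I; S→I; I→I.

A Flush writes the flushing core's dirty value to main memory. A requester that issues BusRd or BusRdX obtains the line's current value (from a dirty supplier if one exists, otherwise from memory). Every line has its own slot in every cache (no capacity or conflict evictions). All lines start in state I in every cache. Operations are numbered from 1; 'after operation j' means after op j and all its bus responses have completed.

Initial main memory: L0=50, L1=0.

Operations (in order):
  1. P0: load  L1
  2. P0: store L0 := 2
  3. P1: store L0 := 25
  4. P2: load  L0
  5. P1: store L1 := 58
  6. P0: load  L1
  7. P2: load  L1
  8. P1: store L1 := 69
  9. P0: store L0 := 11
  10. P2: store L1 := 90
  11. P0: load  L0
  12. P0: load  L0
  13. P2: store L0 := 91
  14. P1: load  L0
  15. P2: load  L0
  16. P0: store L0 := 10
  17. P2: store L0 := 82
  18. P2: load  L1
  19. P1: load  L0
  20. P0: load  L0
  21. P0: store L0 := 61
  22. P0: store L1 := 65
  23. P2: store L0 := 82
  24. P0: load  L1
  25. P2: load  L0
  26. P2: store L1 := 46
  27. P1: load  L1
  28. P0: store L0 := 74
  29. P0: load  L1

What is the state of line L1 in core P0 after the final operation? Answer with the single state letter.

1. P0: load  L1  bus=[BusRd]  L1: P0=E P1=I P2=I  mem[L1]=0
2. P0: store L0 := 2  bus=[BusRdX]  L0: P0=M P1=I P2=I  mem[L0]=50
3. P1: store L0 := 25  bus=[BusRdX,Flush]  L0: P0=I P1=M P2=I  mem[L0]=2
4. P2: load  L0  bus=[BusRd]  L0: P0=I P1=O P2=S  mem[L0]=2
5. P1: store L1 := 58  bus=[BusRdX]  L1: P0=I P1=M P2=I  mem[L1]=0
6. P0: load  L1  bus=[BusRd]  L1: P0=S P1=O P2=I  mem[L1]=0
7. P2: load  L1  bus=[BusRd]  L1: P0=S P1=O P2=S  mem[L1]=0
8. P1: store L1 := 69  bus=[BusUpgr]  L1: P0=I P1=M P2=I  mem[L1]=0
9. P0: store L0 := 11  bus=[BusRdX,Flush]  L0: P0=M P1=I P2=I  mem[L0]=25
10. P2: store L1 := 90  bus=[BusRdX,Flush]  L1: P0=I P1=I P2=M  mem[L1]=69
11. P0: load  L0  bus=[-]  L0: P0=M P1=I P2=I  mem[L0]=25
12. P0: load  L0  bus=[-]  L0: P0=M P1=I P2=I  mem[L0]=25
13. P2: store L0 := 91  bus=[BusRdX,Flush]  L0: P0=I P1=I P2=M  mem[L0]=11
14. P1: load  L0  bus=[BusRd]  L0: P0=I P1=S P2=O  mem[L0]=11
15. P2: load  L0  bus=[-]  L0: P0=I P1=S P2=O  mem[L0]=11
16. P0: store L0 := 10  bus=[BusRdX,Flush]  L0: P0=M P1=I P2=I  mem[L0]=91
17. P2: store L0 := 82  bus=[BusRdX,Flush]  L0: P0=I P1=I P2=M  mem[L0]=10
18. P2: load  L1  bus=[-]  L1: P0=I P1=I P2=M  mem[L1]=69
19. P1: load  L0  bus=[BusRd]  L0: P0=I P1=S P2=O  mem[L0]=10
20. P0: load  L0  bus=[BusRd]  L0: P0=S P1=S P2=O  mem[L0]=10
21. P0: store L0 := 61  bus=[BusUpgr,Flush]  L0: P0=M P1=I P2=I  mem[L0]=82
22. P0: store L1 := 65  bus=[BusRdX,Flush]  L1: P0=M P1=I P2=I  mem[L1]=90
23. P2: store L0 := 82  bus=[BusRdX,Flush]  L0: P0=I P1=I P2=M  mem[L0]=61
24. P0: load  L1  bus=[-]  L1: P0=M P1=I P2=I  mem[L1]=90
25. P2: load  L0  bus=[-]  L0: P0=I P1=I P2=M  mem[L0]=61
26. P2: store L1 := 46  bus=[BusRdX,Flush]  L1: P0=I P1=I P2=M  mem[L1]=65
27. P1: load  L1  bus=[BusRd]  L1: P0=I P1=S P2=O  mem[L1]=65
28. P0: store L0 := 74  bus=[BusRdX,Flush]  L0: P0=M P1=I P2=I  mem[L0]=82
29. P0: load  L1  bus=[BusRd]  L1: P0=S P1=S P2=O  mem[L1]=65

state = S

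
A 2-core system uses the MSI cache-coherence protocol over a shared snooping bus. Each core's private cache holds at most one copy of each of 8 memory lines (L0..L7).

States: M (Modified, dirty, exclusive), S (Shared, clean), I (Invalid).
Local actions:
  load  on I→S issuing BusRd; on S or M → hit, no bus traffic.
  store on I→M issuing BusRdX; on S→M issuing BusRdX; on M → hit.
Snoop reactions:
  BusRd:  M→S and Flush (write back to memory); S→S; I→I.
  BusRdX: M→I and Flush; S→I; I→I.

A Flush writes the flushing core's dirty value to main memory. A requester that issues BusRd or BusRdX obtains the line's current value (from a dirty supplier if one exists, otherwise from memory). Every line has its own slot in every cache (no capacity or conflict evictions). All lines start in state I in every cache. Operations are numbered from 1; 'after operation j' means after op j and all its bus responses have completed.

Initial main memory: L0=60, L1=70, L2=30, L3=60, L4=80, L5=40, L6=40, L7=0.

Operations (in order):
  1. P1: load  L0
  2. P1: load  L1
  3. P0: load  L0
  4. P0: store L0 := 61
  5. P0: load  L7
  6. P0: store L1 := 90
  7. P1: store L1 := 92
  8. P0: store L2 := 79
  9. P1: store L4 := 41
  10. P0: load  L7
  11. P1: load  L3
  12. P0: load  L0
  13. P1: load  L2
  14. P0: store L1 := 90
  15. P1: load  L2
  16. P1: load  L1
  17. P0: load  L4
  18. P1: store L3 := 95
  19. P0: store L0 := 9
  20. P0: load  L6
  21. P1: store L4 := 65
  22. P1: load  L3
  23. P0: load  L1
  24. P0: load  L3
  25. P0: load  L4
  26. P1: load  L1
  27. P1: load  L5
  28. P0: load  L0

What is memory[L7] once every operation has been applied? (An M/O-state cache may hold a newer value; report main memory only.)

memory[L7] = 0

  op1 P1: load  L0 → I/S on L0; bus BusRd; mem=60
  op2 P1: load  L1 → I/S on L1; bus BusRd; mem=70
  op3 P0: load  L0 → S/S on L0; bus BusRd; mem=60
  op4 P0: store L0 := 61 → M/I on L0; bus BusRdX; mem=60
  op5 P0: load  L7 → S/I on L7; bus BusRd; mem=0
  op6 P0: store L1 := 90 → M/I on L1; bus BusRdX; mem=70
  op7 P1: store L1 := 92 → I/M on L1; bus BusRdX Flush; mem=90
  op8 P0: store L2 := 79 → M/I on L2; bus BusRdX; mem=30
  op9 P1: store L4 := 41 → I/M on L4; bus BusRdX; mem=80
  op10 P0: load  L7 → S/I on L7; bus (none); mem=0
  op11 P1: load  L3 → I/S on L3; bus BusRd; mem=60
  op12 P0: load  L0 → M/I on L0; bus (none); mem=60
  op13 P1: load  L2 → S/S on L2; bus BusRd Flush; mem=79
  op14 P0: store L1 := 90 → M/I on L1; bus BusRdX Flush; mem=92
  op15 P1: load  L2 → S/S on L2; bus (none); mem=79
  op16 P1: load  L1 → S/S on L1; bus BusRd Flush; mem=90
  op17 P0: load  L4 → S/S on L4; bus BusRd Flush; mem=41
  op18 P1: store L3 := 95 → I/M on L3; bus BusRdX; mem=60
  op19 P0: store L0 := 9 → M/I on L0; bus (none); mem=60
  op20 P0: load  L6 → S/I on L6; bus BusRd; mem=40
  op21 P1: store L4 := 65 → I/M on L4; bus BusRdX; mem=41
  op22 P1: load  L3 → I/M on L3; bus (none); mem=60
  op23 P0: load  L1 → S/S on L1; bus (none); mem=90
  op24 P0: load  L3 → S/S on L3; bus BusRd Flush; mem=95
  op25 P0: load  L4 → S/S on L4; bus BusRd Flush; mem=65
  op26 P1: load  L1 → S/S on L1; bus (none); mem=90
  op27 P1: load  L5 → I/S on L5; bus BusRd; mem=40
  op28 P0: load  L0 → M/I on L0; bus (none); mem=60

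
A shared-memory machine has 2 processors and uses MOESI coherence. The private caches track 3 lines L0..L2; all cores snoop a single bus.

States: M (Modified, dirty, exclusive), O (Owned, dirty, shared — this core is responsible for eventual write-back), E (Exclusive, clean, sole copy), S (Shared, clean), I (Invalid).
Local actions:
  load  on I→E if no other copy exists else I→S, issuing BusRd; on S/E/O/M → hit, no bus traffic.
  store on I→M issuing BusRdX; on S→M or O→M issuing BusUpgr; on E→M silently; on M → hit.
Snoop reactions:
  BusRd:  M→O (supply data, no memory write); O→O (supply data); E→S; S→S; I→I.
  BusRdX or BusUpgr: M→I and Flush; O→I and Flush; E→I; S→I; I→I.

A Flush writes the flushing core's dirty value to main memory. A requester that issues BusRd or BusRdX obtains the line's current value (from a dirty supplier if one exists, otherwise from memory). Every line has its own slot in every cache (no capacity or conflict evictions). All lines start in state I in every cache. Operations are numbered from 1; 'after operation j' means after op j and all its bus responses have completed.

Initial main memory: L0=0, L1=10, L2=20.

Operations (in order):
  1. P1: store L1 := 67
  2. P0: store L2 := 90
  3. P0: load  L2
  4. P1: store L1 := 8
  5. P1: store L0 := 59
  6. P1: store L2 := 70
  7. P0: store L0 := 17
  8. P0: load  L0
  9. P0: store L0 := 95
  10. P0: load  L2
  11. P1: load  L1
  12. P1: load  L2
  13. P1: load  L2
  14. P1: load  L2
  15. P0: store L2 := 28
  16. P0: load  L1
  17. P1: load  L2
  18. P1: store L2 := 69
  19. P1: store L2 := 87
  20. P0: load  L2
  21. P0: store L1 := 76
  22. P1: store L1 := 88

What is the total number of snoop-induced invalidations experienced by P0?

  op1 P1: store L1 := 67 → I/M on L1; bus BusRdX; mem=10
  op2 P0: store L2 := 90 → M/I on L2; bus BusRdX; mem=20
  op3 P0: load  L2 → M/I on L2; bus (none); mem=20
  op4 P1: store L1 := 8 → I/M on L1; bus (none); mem=10
  op5 P1: store L0 := 59 → I/M on L0; bus BusRdX; mem=0
  op6 P1: store L2 := 70 → I/M on L2; bus BusRdX Flush; mem=90
  op7 P0: store L0 := 17 → M/I on L0; bus BusRdX Flush; mem=59
  op8 P0: load  L0 → M/I on L0; bus (none); mem=59
  op9 P0: store L0 := 95 → M/I on L0; bus (none); mem=59
  op10 P0: load  L2 → S/O on L2; bus BusRd; mem=90
  op11 P1: load  L1 → I/M on L1; bus (none); mem=10
  op12 P1: load  L2 → S/O on L2; bus (none); mem=90
  op13 P1: load  L2 → S/O on L2; bus (none); mem=90
  op14 P1: load  L2 → S/O on L2; bus (none); mem=90
  op15 P0: store L2 := 28 → M/I on L2; bus BusUpgr Flush; mem=70
  op16 P0: load  L1 → S/O on L1; bus BusRd; mem=10
  op17 P1: load  L2 → O/S on L2; bus BusRd; mem=70
  op18 P1: store L2 := 69 → I/M on L2; bus BusUpgr Flush; mem=28
  op19 P1: store L2 := 87 → I/M on L2; bus (none); mem=28
  op20 P0: load  L2 → S/O on L2; bus BusRd; mem=28
  op21 P0: store L1 := 76 → M/I on L1; bus BusUpgr Flush; mem=8
  op22 P1: store L1 := 88 → I/M on L1; bus BusRdX Flush; mem=76

invalidations = 3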